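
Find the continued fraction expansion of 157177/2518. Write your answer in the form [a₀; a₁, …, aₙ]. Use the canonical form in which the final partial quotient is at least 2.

[62; 2, 2, 1, 2, 8, 2, 7]

157177 = 62·2518 + 1061, so a_0 = 62
2518 = 2·1061 + 396, so a_1 = 2
1061 = 2·396 + 269, so a_2 = 2
396 = 1·269 + 127, so a_3 = 1
269 = 2·127 + 15, so a_4 = 2
127 = 8·15 + 7, so a_5 = 8
15 = 2·7 + 1, so a_6 = 2
7 = 7·1 + 0, so a_7 = 7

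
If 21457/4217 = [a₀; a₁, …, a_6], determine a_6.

2

⌊21457/4217⌋ = 5, remainder 372
⌊4217/372⌋ = 11, remainder 125
⌊372/125⌋ = 2, remainder 122
⌊125/122⌋ = 1, remainder 3
⌊122/3⌋ = 40, remainder 2
⌊3/2⌋ = 1, remainder 1
⌊2/1⌋ = 2, remainder 0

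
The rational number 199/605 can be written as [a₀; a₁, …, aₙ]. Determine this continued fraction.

Apply division with remainder until the remainder is 0:
199 = 0·605 + 199, so a_0 = 0
605 = 3·199 + 8, so a_1 = 3
199 = 24·8 + 7, so a_2 = 24
8 = 1·7 + 1, so a_3 = 1
7 = 7·1 + 0, so a_4 = 7

[0; 3, 24, 1, 7]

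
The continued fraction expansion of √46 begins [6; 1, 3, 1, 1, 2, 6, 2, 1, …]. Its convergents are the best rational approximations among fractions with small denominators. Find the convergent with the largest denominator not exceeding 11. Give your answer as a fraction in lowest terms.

a_0 = 6: 6/1  (≤ bound)
a_1 = 1: 7/1  (≤ bound)
a_2 = 3: 27/4  (≤ bound)
a_3 = 1: 34/5  (≤ bound)
a_4 = 1: 61/9  (≤ bound)
a_5 = 2: 156/23  (> 11, stop)

61/9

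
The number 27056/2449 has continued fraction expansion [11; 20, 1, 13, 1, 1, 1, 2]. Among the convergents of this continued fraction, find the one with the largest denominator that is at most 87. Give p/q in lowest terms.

List convergents until the denominator exceeds the bound:
a_0 = 11: 11/1  (≤ bound)
a_1 = 20: 221/20  (≤ bound)
a_2 = 1: 232/21  (≤ bound)
a_3 = 13: 3237/293  (> 87, stop)

232/21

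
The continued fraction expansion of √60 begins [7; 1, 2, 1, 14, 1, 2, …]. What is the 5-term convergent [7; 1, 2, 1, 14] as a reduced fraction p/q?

457/59

Work from the innermost term outward:
Start with 14.
1 + 1/(14/1) = 1 + 1/14 = 15/14
2 + 1/(15/14) = 2 + 14/15 = 44/15
1 + 1/(44/15) = 1 + 15/44 = 59/44
7 + 1/(59/44) = 7 + 44/59 = 457/59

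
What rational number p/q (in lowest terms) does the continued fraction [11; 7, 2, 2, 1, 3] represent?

Start with 3.
1 + 1/(3/1) = 1 + 1/3 = 4/3
2 + 1/(4/3) = 2 + 3/4 = 11/4
2 + 1/(11/4) = 2 + 4/11 = 26/11
7 + 1/(26/11) = 7 + 11/26 = 193/26
11 + 1/(193/26) = 11 + 26/193 = 2149/193

2149/193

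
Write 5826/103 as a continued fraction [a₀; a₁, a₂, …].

5826 ÷ 103 → quotient 56, remainder 58
103 ÷ 58 → quotient 1, remainder 45
58 ÷ 45 → quotient 1, remainder 13
45 ÷ 13 → quotient 3, remainder 6
13 ÷ 6 → quotient 2, remainder 1
6 ÷ 1 → quotient 6, remainder 0

[56; 1, 1, 3, 2, 6]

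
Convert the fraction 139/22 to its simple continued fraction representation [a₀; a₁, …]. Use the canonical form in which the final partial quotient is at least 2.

139 = 6·22 + 7, so a_0 = 6
22 = 3·7 + 1, so a_1 = 3
7 = 7·1 + 0, so a_2 = 7

[6; 3, 7]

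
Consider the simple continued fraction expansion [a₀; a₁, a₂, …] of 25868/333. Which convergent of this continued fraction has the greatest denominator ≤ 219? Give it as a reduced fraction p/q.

a_0 = 77: 77/1  (≤ bound)
a_1 = 1: 78/1  (≤ bound)
a_2 = 2: 233/3  (≤ bound)
a_3 = 7: 1709/22  (≤ bound)
a_4 = 15: 25868/333  (> 219, stop)

1709/22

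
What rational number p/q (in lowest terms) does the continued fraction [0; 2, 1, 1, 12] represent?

Work from the innermost term outward:
Start with 12.
1 + 1/(12/1) = 1 + 1/12 = 13/12
1 + 1/(13/12) = 1 + 12/13 = 25/13
2 + 1/(25/13) = 2 + 13/25 = 63/25
0 + 1/(63/25) = 0 + 25/63 = 25/63

25/63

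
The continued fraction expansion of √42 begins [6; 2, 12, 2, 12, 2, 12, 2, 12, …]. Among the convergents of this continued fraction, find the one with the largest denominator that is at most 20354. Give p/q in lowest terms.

List convergents until the denominator exceeds the bound:
a_0 = 6: 6/1  (≤ bound)
a_1 = 2: 13/2  (≤ bound)
a_2 = 12: 162/25  (≤ bound)
a_3 = 2: 337/52  (≤ bound)
a_4 = 12: 4206/649  (≤ bound)
a_5 = 2: 8749/1350  (≤ bound)
a_6 = 12: 109194/16849  (≤ bound)
a_7 = 2: 227137/35048  (> 20354, stop)

109194/16849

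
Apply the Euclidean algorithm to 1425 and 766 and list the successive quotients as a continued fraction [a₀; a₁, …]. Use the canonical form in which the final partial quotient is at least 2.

[1; 1, 6, 6, 3, 2, 2]

1425 ÷ 766 → quotient 1, remainder 659
766 ÷ 659 → quotient 1, remainder 107
659 ÷ 107 → quotient 6, remainder 17
107 ÷ 17 → quotient 6, remainder 5
17 ÷ 5 → quotient 3, remainder 2
5 ÷ 2 → quotient 2, remainder 1
2 ÷ 1 → quotient 2, remainder 0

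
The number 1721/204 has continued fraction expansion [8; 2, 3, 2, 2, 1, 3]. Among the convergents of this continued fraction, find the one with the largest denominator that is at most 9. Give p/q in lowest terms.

a_0 = 8: 8/1  (≤ bound)
a_1 = 2: 17/2  (≤ bound)
a_2 = 3: 59/7  (≤ bound)
a_3 = 2: 135/16  (> 9, stop)

59/7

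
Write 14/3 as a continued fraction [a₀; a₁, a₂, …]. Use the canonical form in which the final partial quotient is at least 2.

14 ÷ 3 → quotient 4, remainder 2
3 ÷ 2 → quotient 1, remainder 1
2 ÷ 1 → quotient 2, remainder 0

[4; 1, 2]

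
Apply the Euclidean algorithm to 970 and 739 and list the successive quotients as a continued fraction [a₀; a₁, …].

[1; 3, 5, 46]

970 ÷ 739 → quotient 1, remainder 231
739 ÷ 231 → quotient 3, remainder 46
231 ÷ 46 → quotient 5, remainder 1
46 ÷ 1 → quotient 46, remainder 0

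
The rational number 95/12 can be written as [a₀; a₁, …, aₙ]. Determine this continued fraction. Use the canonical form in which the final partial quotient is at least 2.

[7; 1, 11]

95 ÷ 12 → quotient 7, remainder 11
12 ÷ 11 → quotient 1, remainder 1
11 ÷ 1 → quotient 11, remainder 0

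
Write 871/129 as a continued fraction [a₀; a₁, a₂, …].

Repeatedly divide and take the remainder:
871 = 6·129 + 97, so a_0 = 6
129 = 1·97 + 32, so a_1 = 1
97 = 3·32 + 1, so a_2 = 3
32 = 32·1 + 0, so a_3 = 32

[6; 1, 3, 32]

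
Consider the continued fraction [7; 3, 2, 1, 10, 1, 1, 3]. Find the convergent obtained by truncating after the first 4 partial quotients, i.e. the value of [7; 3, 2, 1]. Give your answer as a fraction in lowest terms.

73/10

Start with 1.
2 + 1/(1/1) = 2 + 1/1 = 3/1
3 + 1/(3/1) = 3 + 1/3 = 10/3
7 + 1/(10/3) = 7 + 3/10 = 73/10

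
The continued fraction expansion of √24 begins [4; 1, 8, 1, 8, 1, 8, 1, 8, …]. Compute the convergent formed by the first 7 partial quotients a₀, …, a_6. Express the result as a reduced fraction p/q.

4316/881

a_0 = 4: 4/1
a_1 = 1: 5/1
a_2 = 8: 44/9
a_3 = 1: 49/10
a_4 = 8: 436/89
a_5 = 1: 485/99
a_6 = 8: 4316/881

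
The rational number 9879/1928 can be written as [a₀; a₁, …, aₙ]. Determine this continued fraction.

⌊9879/1928⌋ = 5, remainder 239
⌊1928/239⌋ = 8, remainder 16
⌊239/16⌋ = 14, remainder 15
⌊16/15⌋ = 1, remainder 1
⌊15/1⌋ = 15, remainder 0

[5; 8, 14, 1, 15]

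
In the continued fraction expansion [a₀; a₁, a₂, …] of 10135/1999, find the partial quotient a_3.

1

Repeatedly divide and take the remainder:
⌊10135/1999⌋ = 5, remainder 140
⌊1999/140⌋ = 14, remainder 39
⌊140/39⌋ = 3, remainder 23
⌊39/23⌋ = 1, remainder 16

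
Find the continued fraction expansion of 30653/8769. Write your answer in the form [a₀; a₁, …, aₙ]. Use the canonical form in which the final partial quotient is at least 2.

30653 ÷ 8769 → quotient 3, remainder 4346
8769 ÷ 4346 → quotient 2, remainder 77
4346 ÷ 77 → quotient 56, remainder 34
77 ÷ 34 → quotient 2, remainder 9
34 ÷ 9 → quotient 3, remainder 7
9 ÷ 7 → quotient 1, remainder 2
7 ÷ 2 → quotient 3, remainder 1
2 ÷ 1 → quotient 2, remainder 0

[3; 2, 56, 2, 3, 1, 3, 2]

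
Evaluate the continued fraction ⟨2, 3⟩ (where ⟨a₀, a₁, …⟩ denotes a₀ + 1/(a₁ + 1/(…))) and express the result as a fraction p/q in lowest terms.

7/3

Start with 3.
2 + 1/(3/1) = 2 + 1/3 = 7/3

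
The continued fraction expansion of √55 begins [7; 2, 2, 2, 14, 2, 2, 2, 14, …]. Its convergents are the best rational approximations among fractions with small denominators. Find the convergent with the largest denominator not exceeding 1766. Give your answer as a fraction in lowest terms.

List convergents until the denominator exceeds the bound:
a_0 = 7: 7/1  (≤ bound)
a_1 = 2: 15/2  (≤ bound)
a_2 = 2: 37/5  (≤ bound)
a_3 = 2: 89/12  (≤ bound)
a_4 = 14: 1283/173  (≤ bound)
a_5 = 2: 2655/358  (≤ bound)
a_6 = 2: 6593/889  (≤ bound)
a_7 = 2: 15841/2136  (> 1766, stop)

6593/889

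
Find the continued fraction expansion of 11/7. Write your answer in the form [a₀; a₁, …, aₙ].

11 = 1·7 + 4, so a_0 = 1
7 = 1·4 + 3, so a_1 = 1
4 = 1·3 + 1, so a_2 = 1
3 = 3·1 + 0, so a_3 = 3

[1; 1, 1, 3]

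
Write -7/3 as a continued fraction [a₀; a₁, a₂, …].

[-3; 1, 2]

-7 ÷ 3 → quotient -3, remainder 2
3 ÷ 2 → quotient 1, remainder 1
2 ÷ 1 → quotient 2, remainder 0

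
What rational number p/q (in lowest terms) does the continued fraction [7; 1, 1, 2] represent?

a_0 = 7: 7/1
a_1 = 1: 8/1
a_2 = 1: 15/2
a_3 = 2: 38/5

38/5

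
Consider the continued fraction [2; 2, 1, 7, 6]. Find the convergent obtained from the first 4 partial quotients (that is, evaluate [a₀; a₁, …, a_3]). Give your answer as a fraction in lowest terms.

Compute successive convergents:
a_0 = 2: 2/1
a_1 = 2: 5/2
a_2 = 1: 7/3
a_3 = 7: 54/23

54/23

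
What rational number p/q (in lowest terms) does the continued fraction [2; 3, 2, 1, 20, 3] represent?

1451/631

a_0 = 2: 2/1
a_1 = 3: 7/3
a_2 = 2: 16/7
a_3 = 1: 23/10
a_4 = 20: 476/207
a_5 = 3: 1451/631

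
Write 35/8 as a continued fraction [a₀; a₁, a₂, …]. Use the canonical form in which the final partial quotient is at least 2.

35 ÷ 8 → quotient 4, remainder 3
8 ÷ 3 → quotient 2, remainder 2
3 ÷ 2 → quotient 1, remainder 1
2 ÷ 1 → quotient 2, remainder 0

[4; 2, 1, 2]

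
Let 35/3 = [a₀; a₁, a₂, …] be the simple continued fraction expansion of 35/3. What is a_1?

35 = 11·3 + 2, so a_0 = 11
3 = 1·2 + 1, so a_1 = 1

1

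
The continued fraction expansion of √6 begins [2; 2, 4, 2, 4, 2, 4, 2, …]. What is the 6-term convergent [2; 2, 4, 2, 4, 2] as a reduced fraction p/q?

Use the convergent recurrence hₖ = aₖ·hₖ₋₁ + hₖ₋₂ (and likewise for the denominators kₖ):
a_0 = 2: 2/1
a_1 = 2: 5/2
a_2 = 4: 22/9
a_3 = 2: 49/20
a_4 = 4: 218/89
a_5 = 2: 485/198

485/198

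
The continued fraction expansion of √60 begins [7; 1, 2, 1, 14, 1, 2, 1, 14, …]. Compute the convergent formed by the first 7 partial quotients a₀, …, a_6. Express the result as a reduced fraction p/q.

Start with 2.
1 + 1/(2/1) = 1 + 1/2 = 3/2
14 + 1/(3/2) = 14 + 2/3 = 44/3
1 + 1/(44/3) = 1 + 3/44 = 47/44
2 + 1/(47/44) = 2 + 44/47 = 138/47
1 + 1/(138/47) = 1 + 47/138 = 185/138
7 + 1/(185/138) = 7 + 138/185 = 1433/185

1433/185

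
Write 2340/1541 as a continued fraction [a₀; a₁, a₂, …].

[1; 1, 1, 13, 57]

Run the Euclidean algorithm, recording each quotient:
⌊2340/1541⌋ = 1, remainder 799
⌊1541/799⌋ = 1, remainder 742
⌊799/742⌋ = 1, remainder 57
⌊742/57⌋ = 13, remainder 1
⌊57/1⌋ = 57, remainder 0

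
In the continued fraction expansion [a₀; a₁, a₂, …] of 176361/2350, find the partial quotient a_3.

⌊176361/2350⌋ = 75, remainder 111
⌊2350/111⌋ = 21, remainder 19
⌊111/19⌋ = 5, remainder 16
⌊19/16⌋ = 1, remainder 3

1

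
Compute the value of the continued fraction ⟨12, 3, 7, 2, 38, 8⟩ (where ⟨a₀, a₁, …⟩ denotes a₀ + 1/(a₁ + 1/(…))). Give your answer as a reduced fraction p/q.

Build up convergents one term at a time:
a_0 = 12: 12/1
a_1 = 3: 37/3
a_2 = 7: 271/22
a_3 = 2: 579/47
a_4 = 38: 22273/1808
a_5 = 8: 178763/14511

178763/14511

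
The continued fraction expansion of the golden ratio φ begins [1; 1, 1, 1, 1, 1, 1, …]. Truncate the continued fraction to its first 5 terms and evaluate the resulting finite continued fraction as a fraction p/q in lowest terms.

8/5

Collapse the nested fraction from the inside out:
Start with 1.
1 + 1/(1/1) = 1 + 1/1 = 2/1
1 + 1/(2/1) = 1 + 1/2 = 3/2
1 + 1/(3/2) = 1 + 2/3 = 5/3
1 + 1/(5/3) = 1 + 3/5 = 8/5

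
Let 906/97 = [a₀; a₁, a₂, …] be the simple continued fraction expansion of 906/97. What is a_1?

2

906 = 9·97 + 33, so a_0 = 9
97 = 2·33 + 31, so a_1 = 2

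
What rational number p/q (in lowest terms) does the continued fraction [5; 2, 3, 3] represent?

125/23

Start with 3.
3 + 1/(3/1) = 3 + 1/3 = 10/3
2 + 1/(10/3) = 2 + 3/10 = 23/10
5 + 1/(23/10) = 5 + 10/23 = 125/23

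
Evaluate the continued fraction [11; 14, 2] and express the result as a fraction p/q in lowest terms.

Build up convergents one term at a time:
a_0 = 11: 11/1
a_1 = 14: 155/14
a_2 = 2: 321/29

321/29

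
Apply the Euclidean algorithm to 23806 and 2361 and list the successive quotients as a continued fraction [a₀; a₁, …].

⌊23806/2361⌋ = 10, remainder 196
⌊2361/196⌋ = 12, remainder 9
⌊196/9⌋ = 21, remainder 7
⌊9/7⌋ = 1, remainder 2
⌊7/2⌋ = 3, remainder 1
⌊2/1⌋ = 2, remainder 0

[10; 12, 21, 1, 3, 2]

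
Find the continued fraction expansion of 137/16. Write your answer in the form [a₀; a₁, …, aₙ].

[8; 1, 1, 3, 2]

Run the Euclidean algorithm, recording each quotient:
⌊137/16⌋ = 8, remainder 9
⌊16/9⌋ = 1, remainder 7
⌊9/7⌋ = 1, remainder 2
⌊7/2⌋ = 3, remainder 1
⌊2/1⌋ = 2, remainder 0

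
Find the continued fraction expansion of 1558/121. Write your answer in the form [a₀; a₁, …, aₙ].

Repeatedly divide and take the remainder:
1558 ÷ 121 → quotient 12, remainder 106
121 ÷ 106 → quotient 1, remainder 15
106 ÷ 15 → quotient 7, remainder 1
15 ÷ 1 → quotient 15, remainder 0

[12; 1, 7, 15]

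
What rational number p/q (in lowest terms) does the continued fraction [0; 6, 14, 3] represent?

Starting at the tail and folding back:
Start with 3.
14 + 1/(3/1) = 14 + 1/3 = 43/3
6 + 1/(43/3) = 6 + 3/43 = 261/43
0 + 1/(261/43) = 0 + 43/261 = 43/261

43/261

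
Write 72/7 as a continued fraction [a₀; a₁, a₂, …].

Run the Euclidean algorithm, recording each quotient:
⌊72/7⌋ = 10, remainder 2
⌊7/2⌋ = 3, remainder 1
⌊2/1⌋ = 2, remainder 0

[10; 3, 2]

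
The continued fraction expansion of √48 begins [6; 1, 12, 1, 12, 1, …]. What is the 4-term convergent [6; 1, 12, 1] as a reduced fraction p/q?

Work from the innermost term outward:
Start with 1.
12 + 1/(1/1) = 12 + 1/1 = 13/1
1 + 1/(13/1) = 1 + 1/13 = 14/13
6 + 1/(14/13) = 6 + 13/14 = 97/14

97/14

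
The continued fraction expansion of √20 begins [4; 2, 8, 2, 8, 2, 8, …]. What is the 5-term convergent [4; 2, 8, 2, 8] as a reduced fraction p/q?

1364/305

Collapse the nested fraction from the inside out:
Start with 8.
2 + 1/(8/1) = 2 + 1/8 = 17/8
8 + 1/(17/8) = 8 + 8/17 = 144/17
2 + 1/(144/17) = 2 + 17/144 = 305/144
4 + 1/(305/144) = 4 + 144/305 = 1364/305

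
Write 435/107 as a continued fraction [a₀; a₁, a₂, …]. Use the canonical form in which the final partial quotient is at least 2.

[4; 15, 3, 2]

Apply division with remainder until the remainder is 0:
⌊435/107⌋ = 4, remainder 7
⌊107/7⌋ = 15, remainder 2
⌊7/2⌋ = 3, remainder 1
⌊2/1⌋ = 2, remainder 0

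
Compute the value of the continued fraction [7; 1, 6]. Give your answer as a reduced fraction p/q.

55/7

Start with 6.
1 + 1/(6/1) = 1 + 1/6 = 7/6
7 + 1/(7/6) = 7 + 6/7 = 55/7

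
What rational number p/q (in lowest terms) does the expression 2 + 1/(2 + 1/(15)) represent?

Build up convergents one term at a time:
a_0 = 2: 2/1
a_1 = 2: 5/2
a_2 = 15: 77/31

77/31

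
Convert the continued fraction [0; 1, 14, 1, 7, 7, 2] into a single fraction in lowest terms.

1815/1937

Start with 2.
7 + 1/(2/1) = 7 + 1/2 = 15/2
7 + 1/(15/2) = 7 + 2/15 = 107/15
1 + 1/(107/15) = 1 + 15/107 = 122/107
14 + 1/(122/107) = 14 + 107/122 = 1815/122
1 + 1/(1815/122) = 1 + 122/1815 = 1937/1815
0 + 1/(1937/1815) = 0 + 1815/1937 = 1815/1937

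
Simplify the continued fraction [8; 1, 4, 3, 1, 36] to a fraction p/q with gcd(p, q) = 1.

Start with 36.
1 + 1/(36/1) = 1 + 1/36 = 37/36
3 + 1/(37/36) = 3 + 36/37 = 147/37
4 + 1/(147/37) = 4 + 37/147 = 625/147
1 + 1/(625/147) = 1 + 147/625 = 772/625
8 + 1/(772/625) = 8 + 625/772 = 6801/772

6801/772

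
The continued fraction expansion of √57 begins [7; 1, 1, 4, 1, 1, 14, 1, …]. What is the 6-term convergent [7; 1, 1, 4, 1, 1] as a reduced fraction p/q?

151/20

Use the convergent recurrence hₖ = aₖ·hₖ₋₁ + hₖ₋₂ (and likewise for the denominators kₖ):
a_0 = 7: 7/1
a_1 = 1: 8/1
a_2 = 1: 15/2
a_3 = 4: 68/9
a_4 = 1: 83/11
a_5 = 1: 151/20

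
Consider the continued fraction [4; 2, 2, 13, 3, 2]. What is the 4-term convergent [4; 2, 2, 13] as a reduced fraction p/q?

295/67

Collapse the nested fraction from the inside out:
Start with 13.
2 + 1/(13/1) = 2 + 1/13 = 27/13
2 + 1/(27/13) = 2 + 13/27 = 67/27
4 + 1/(67/27) = 4 + 27/67 = 295/67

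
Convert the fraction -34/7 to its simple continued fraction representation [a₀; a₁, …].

[-5; 7]

⌊-34/7⌋ = -5, remainder 1
⌊7/1⌋ = 7, remainder 0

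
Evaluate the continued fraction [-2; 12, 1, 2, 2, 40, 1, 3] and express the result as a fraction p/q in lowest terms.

-28165/14659

Start with 3.
1 + 1/(3/1) = 1 + 1/3 = 4/3
40 + 1/(4/3) = 40 + 3/4 = 163/4
2 + 1/(163/4) = 2 + 4/163 = 330/163
2 + 1/(330/163) = 2 + 163/330 = 823/330
1 + 1/(823/330) = 1 + 330/823 = 1153/823
12 + 1/(1153/823) = 12 + 823/1153 = 14659/1153
-2 + 1/(14659/1153) = -2 + 1153/14659 = -28165/14659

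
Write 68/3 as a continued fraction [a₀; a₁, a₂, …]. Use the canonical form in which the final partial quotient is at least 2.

[22; 1, 2]

Apply division with remainder until the remainder is 0:
68 = 22·3 + 2, so a_0 = 22
3 = 1·2 + 1, so a_1 = 1
2 = 2·1 + 0, so a_2 = 2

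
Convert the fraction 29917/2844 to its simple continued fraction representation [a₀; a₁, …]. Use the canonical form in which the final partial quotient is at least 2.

29917 = 10·2844 + 1477, so a_0 = 10
2844 = 1·1477 + 1367, so a_1 = 1
1477 = 1·1367 + 110, so a_2 = 1
1367 = 12·110 + 47, so a_3 = 12
110 = 2·47 + 16, so a_4 = 2
47 = 2·16 + 15, so a_5 = 2
16 = 1·15 + 1, so a_6 = 1
15 = 15·1 + 0, so a_7 = 15

[10; 1, 1, 12, 2, 2, 1, 15]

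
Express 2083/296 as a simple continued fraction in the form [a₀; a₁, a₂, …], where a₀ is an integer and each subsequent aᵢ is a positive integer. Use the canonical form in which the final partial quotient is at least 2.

[7; 26, 1, 10]

Repeatedly divide and take the remainder:
2083 = 7·296 + 11, so a_0 = 7
296 = 26·11 + 10, so a_1 = 26
11 = 1·10 + 1, so a_2 = 1
10 = 10·1 + 0, so a_3 = 10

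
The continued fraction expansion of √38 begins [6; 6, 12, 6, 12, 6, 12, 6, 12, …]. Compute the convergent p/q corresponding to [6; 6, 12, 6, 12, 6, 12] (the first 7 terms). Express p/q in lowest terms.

Work from the innermost term outward:
Start with 12.
6 + 1/(12/1) = 6 + 1/12 = 73/12
12 + 1/(73/12) = 12 + 12/73 = 888/73
6 + 1/(888/73) = 6 + 73/888 = 5401/888
12 + 1/(5401/888) = 12 + 888/5401 = 65700/5401
6 + 1/(65700/5401) = 6 + 5401/65700 = 399601/65700
6 + 1/(399601/65700) = 6 + 65700/399601 = 2463306/399601

2463306/399601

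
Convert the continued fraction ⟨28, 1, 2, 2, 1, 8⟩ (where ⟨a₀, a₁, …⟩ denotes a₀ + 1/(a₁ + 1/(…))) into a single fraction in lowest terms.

Start with 8.
1 + 1/(8/1) = 1 + 1/8 = 9/8
2 + 1/(9/8) = 2 + 8/9 = 26/9
2 + 1/(26/9) = 2 + 9/26 = 61/26
1 + 1/(61/26) = 1 + 26/61 = 87/61
28 + 1/(87/61) = 28 + 61/87 = 2497/87

2497/87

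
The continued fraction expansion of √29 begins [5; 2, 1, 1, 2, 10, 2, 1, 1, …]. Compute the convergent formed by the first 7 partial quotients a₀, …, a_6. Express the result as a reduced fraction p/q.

Work from the innermost term outward:
Start with 2.
10 + 1/(2/1) = 10 + 1/2 = 21/2
2 + 1/(21/2) = 2 + 2/21 = 44/21
1 + 1/(44/21) = 1 + 21/44 = 65/44
1 + 1/(65/44) = 1 + 44/65 = 109/65
2 + 1/(109/65) = 2 + 65/109 = 283/109
5 + 1/(283/109) = 5 + 109/283 = 1524/283

1524/283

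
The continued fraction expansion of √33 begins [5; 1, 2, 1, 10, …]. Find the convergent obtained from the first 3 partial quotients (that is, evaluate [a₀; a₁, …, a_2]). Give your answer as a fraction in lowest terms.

Collapse the nested fraction from the inside out:
Start with 2.
1 + 1/(2/1) = 1 + 1/2 = 3/2
5 + 1/(3/2) = 5 + 2/3 = 17/3

17/3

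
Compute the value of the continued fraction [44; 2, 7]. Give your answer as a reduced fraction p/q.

667/15

Start with 7.
2 + 1/(7/1) = 2 + 1/7 = 15/7
44 + 1/(15/7) = 44 + 7/15 = 667/15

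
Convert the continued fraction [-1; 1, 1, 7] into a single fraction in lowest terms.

-7/15

Build up convergents one term at a time:
a_0 = -1: -1/1
a_1 = 1: 0/1
a_2 = 1: -1/2
a_3 = 7: -7/15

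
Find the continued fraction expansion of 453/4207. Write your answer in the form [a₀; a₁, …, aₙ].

[0; 9, 3, 2, 15, 1, 3]

453 = 0·4207 + 453, so a_0 = 0
4207 = 9·453 + 130, so a_1 = 9
453 = 3·130 + 63, so a_2 = 3
130 = 2·63 + 4, so a_3 = 2
63 = 15·4 + 3, so a_4 = 15
4 = 1·3 + 1, so a_5 = 1
3 = 3·1 + 0, so a_6 = 3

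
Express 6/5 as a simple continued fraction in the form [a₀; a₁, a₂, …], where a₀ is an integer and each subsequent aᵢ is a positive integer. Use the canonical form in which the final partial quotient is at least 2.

[1; 5]

Run the Euclidean algorithm, recording each quotient:
⌊6/5⌋ = 1, remainder 1
⌊5/1⌋ = 5, remainder 0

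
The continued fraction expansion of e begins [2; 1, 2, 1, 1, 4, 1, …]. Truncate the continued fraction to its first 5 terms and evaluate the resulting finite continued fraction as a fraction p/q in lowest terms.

Start with 1.
1 + 1/(1/1) = 1 + 1/1 = 2/1
2 + 1/(2/1) = 2 + 1/2 = 5/2
1 + 1/(5/2) = 1 + 2/5 = 7/5
2 + 1/(7/5) = 2 + 5/7 = 19/7

19/7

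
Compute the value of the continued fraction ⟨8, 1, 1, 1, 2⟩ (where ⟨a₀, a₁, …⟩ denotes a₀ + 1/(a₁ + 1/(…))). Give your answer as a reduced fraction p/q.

Use the convergent recurrence hₖ = aₖ·hₖ₋₁ + hₖ₋₂ (and likewise for the denominators kₖ):
a_0 = 8: 8/1
a_1 = 1: 9/1
a_2 = 1: 17/2
a_3 = 1: 26/3
a_4 = 2: 69/8

69/8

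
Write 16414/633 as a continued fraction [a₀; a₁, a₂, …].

[25; 1, 13, 2, 1, 1, 2, 3]

16414 ÷ 633 → quotient 25, remainder 589
633 ÷ 589 → quotient 1, remainder 44
589 ÷ 44 → quotient 13, remainder 17
44 ÷ 17 → quotient 2, remainder 10
17 ÷ 10 → quotient 1, remainder 7
10 ÷ 7 → quotient 1, remainder 3
7 ÷ 3 → quotient 2, remainder 1
3 ÷ 1 → quotient 3, remainder 0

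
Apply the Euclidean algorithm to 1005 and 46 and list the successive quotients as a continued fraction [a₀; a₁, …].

Repeatedly divide and take the remainder:
1005 = 21·46 + 39, so a_0 = 21
46 = 1·39 + 7, so a_1 = 1
39 = 5·7 + 4, so a_2 = 5
7 = 1·4 + 3, so a_3 = 1
4 = 1·3 + 1, so a_4 = 1
3 = 3·1 + 0, so a_5 = 3

[21; 1, 5, 1, 1, 3]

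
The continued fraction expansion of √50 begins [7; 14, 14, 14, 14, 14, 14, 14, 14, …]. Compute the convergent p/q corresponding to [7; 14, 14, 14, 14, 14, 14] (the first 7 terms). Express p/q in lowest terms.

54608393/7722793

a_0 = 7: 7/1
a_1 = 14: 99/14
a_2 = 14: 1393/197
a_3 = 14: 19601/2772
a_4 = 14: 275807/39005
a_5 = 14: 3880899/548842
a_6 = 14: 54608393/7722793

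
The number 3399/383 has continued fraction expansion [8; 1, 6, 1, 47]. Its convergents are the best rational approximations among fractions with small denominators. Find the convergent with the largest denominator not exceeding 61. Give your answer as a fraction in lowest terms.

a_0 = 8: 8/1  (≤ bound)
a_1 = 1: 9/1  (≤ bound)
a_2 = 6: 62/7  (≤ bound)
a_3 = 1: 71/8  (≤ bound)
a_4 = 47: 3399/383  (> 61, stop)

71/8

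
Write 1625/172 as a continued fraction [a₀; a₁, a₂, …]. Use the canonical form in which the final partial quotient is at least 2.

⌊1625/172⌋ = 9, remainder 77
⌊172/77⌋ = 2, remainder 18
⌊77/18⌋ = 4, remainder 5
⌊18/5⌋ = 3, remainder 3
⌊5/3⌋ = 1, remainder 2
⌊3/2⌋ = 1, remainder 1
⌊2/1⌋ = 2, remainder 0

[9; 2, 4, 3, 1, 1, 2]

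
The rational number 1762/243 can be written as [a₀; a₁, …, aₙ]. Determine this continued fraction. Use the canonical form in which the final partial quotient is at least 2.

Apply division with remainder until the remainder is 0:
1762 ÷ 243 → quotient 7, remainder 61
243 ÷ 61 → quotient 3, remainder 60
61 ÷ 60 → quotient 1, remainder 1
60 ÷ 1 → quotient 60, remainder 0

[7; 3, 1, 60]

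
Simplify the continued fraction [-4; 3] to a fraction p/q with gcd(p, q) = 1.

-11/3

Work from the innermost term outward:
Start with 3.
-4 + 1/(3/1) = -4 + 1/3 = -11/3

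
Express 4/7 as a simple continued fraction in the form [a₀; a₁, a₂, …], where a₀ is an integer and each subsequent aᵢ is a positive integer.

[0; 1, 1, 3]

Apply division with remainder until the remainder is 0:
4 = 0·7 + 4, so a_0 = 0
7 = 1·4 + 3, so a_1 = 1
4 = 1·3 + 1, so a_2 = 1
3 = 3·1 + 0, so a_3 = 3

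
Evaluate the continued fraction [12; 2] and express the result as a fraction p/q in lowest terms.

Starting at the tail and folding back:
Start with 2.
12 + 1/(2/1) = 12 + 1/2 = 25/2

25/2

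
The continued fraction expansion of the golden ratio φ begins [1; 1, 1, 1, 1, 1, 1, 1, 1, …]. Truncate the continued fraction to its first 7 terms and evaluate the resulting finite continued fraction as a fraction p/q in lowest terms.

21/13

a_0 = 1: 1/1
a_1 = 1: 2/1
a_2 = 1: 3/2
a_3 = 1: 5/3
a_4 = 1: 8/5
a_5 = 1: 13/8
a_6 = 1: 21/13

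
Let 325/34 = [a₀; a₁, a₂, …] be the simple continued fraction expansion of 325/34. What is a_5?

3

Repeatedly divide and take the remainder:
325 ÷ 34 → quotient 9, remainder 19
34 ÷ 19 → quotient 1, remainder 15
19 ÷ 15 → quotient 1, remainder 4
15 ÷ 4 → quotient 3, remainder 3
4 ÷ 3 → quotient 1, remainder 1
3 ÷ 1 → quotient 3, remainder 0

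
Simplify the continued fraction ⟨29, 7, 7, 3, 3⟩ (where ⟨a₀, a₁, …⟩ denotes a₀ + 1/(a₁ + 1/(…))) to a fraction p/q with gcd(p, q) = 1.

15182/521

Work from the innermost term outward:
Start with 3.
3 + 1/(3/1) = 3 + 1/3 = 10/3
7 + 1/(10/3) = 7 + 3/10 = 73/10
7 + 1/(73/10) = 7 + 10/73 = 521/73
29 + 1/(521/73) = 29 + 73/521 = 15182/521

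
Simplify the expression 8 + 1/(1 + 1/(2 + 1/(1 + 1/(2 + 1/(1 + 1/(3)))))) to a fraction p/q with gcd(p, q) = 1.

Work from the innermost term outward:
Start with 3.
1 + 1/(3/1) = 1 + 1/3 = 4/3
2 + 1/(4/3) = 2 + 3/4 = 11/4
1 + 1/(11/4) = 1 + 4/11 = 15/11
2 + 1/(15/11) = 2 + 11/15 = 41/15
1 + 1/(41/15) = 1 + 15/41 = 56/41
8 + 1/(56/41) = 8 + 41/56 = 489/56

489/56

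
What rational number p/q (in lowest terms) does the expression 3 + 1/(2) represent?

a_0 = 3: 3/1
a_1 = 2: 7/2

7/2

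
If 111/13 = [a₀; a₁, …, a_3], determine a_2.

1

111 = 8·13 + 7, so a_0 = 8
13 = 1·7 + 6, so a_1 = 1
7 = 1·6 + 1, so a_2 = 1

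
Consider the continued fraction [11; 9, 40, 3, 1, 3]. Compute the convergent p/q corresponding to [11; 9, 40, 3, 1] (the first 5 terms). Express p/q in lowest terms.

a_0 = 11: 11/1
a_1 = 9: 100/9
a_2 = 40: 4011/361
a_3 = 3: 12133/1092
a_4 = 1: 16144/1453

16144/1453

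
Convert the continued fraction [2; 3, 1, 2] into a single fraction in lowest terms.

25/11

Start with 2.
1 + 1/(2/1) = 1 + 1/2 = 3/2
3 + 1/(3/2) = 3 + 2/3 = 11/3
2 + 1/(11/3) = 2 + 3/11 = 25/11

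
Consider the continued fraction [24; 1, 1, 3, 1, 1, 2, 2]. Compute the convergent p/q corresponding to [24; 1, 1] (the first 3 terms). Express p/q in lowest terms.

a_0 = 24: 24/1
a_1 = 1: 25/1
a_2 = 1: 49/2

49/2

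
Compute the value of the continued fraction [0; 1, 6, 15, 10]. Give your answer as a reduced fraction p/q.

916/1067

Start with 10.
15 + 1/(10/1) = 15 + 1/10 = 151/10
6 + 1/(151/10) = 6 + 10/151 = 916/151
1 + 1/(916/151) = 1 + 151/916 = 1067/916
0 + 1/(1067/916) = 0 + 916/1067 = 916/1067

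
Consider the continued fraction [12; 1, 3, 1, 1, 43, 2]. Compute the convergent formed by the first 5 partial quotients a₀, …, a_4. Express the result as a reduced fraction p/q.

Starting at the tail and folding back:
Start with 1.
1 + 1/(1/1) = 1 + 1/1 = 2/1
3 + 1/(2/1) = 3 + 1/2 = 7/2
1 + 1/(7/2) = 1 + 2/7 = 9/7
12 + 1/(9/7) = 12 + 7/9 = 115/9

115/9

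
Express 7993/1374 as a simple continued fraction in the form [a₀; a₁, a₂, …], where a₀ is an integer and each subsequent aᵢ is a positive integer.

7993 ÷ 1374 → quotient 5, remainder 1123
1374 ÷ 1123 → quotient 1, remainder 251
1123 ÷ 251 → quotient 4, remainder 119
251 ÷ 119 → quotient 2, remainder 13
119 ÷ 13 → quotient 9, remainder 2
13 ÷ 2 → quotient 6, remainder 1
2 ÷ 1 → quotient 2, remainder 0

[5; 1, 4, 2, 9, 6, 2]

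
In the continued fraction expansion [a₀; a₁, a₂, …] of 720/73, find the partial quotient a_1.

1

720 = 9·73 + 63, so a_0 = 9
73 = 1·63 + 10, so a_1 = 1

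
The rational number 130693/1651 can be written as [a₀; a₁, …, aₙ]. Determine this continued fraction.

[79; 6, 3, 1, 15, 1, 3]

⌊130693/1651⌋ = 79, remainder 264
⌊1651/264⌋ = 6, remainder 67
⌊264/67⌋ = 3, remainder 63
⌊67/63⌋ = 1, remainder 4
⌊63/4⌋ = 15, remainder 3
⌊4/3⌋ = 1, remainder 1
⌊3/1⌋ = 3, remainder 0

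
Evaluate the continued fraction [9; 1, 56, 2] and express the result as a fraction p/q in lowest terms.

Start with 2.
56 + 1/(2/1) = 56 + 1/2 = 113/2
1 + 1/(113/2) = 1 + 2/113 = 115/113
9 + 1/(115/113) = 9 + 113/115 = 1148/115

1148/115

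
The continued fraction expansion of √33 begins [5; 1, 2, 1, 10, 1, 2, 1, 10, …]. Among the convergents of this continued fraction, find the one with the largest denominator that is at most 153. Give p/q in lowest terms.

787/137

a_0 = 5: 5/1  (≤ bound)
a_1 = 1: 6/1  (≤ bound)
a_2 = 2: 17/3  (≤ bound)
a_3 = 1: 23/4  (≤ bound)
a_4 = 10: 247/43  (≤ bound)
a_5 = 1: 270/47  (≤ bound)
a_6 = 2: 787/137  (≤ bound)
a_7 = 1: 1057/184  (> 153, stop)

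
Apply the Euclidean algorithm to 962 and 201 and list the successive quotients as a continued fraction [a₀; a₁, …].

[4; 1, 3, 1, 2, 14]

962 ÷ 201 → quotient 4, remainder 158
201 ÷ 158 → quotient 1, remainder 43
158 ÷ 43 → quotient 3, remainder 29
43 ÷ 29 → quotient 1, remainder 14
29 ÷ 14 → quotient 2, remainder 1
14 ÷ 1 → quotient 14, remainder 0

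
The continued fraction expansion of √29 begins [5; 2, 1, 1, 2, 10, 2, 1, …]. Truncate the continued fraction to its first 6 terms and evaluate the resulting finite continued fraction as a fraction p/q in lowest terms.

a_0 = 5: 5/1
a_1 = 2: 11/2
a_2 = 1: 16/3
a_3 = 1: 27/5
a_4 = 2: 70/13
a_5 = 10: 727/135

727/135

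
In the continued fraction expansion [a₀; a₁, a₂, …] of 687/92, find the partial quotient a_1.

2

⌊687/92⌋ = 7, remainder 43
⌊92/43⌋ = 2, remainder 6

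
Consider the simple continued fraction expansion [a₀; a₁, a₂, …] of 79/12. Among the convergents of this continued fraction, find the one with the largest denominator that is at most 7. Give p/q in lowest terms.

33/5

List convergents until the denominator exceeds the bound:
a_0 = 6: 6/1  (≤ bound)
a_1 = 1: 7/1  (≤ bound)
a_2 = 1: 13/2  (≤ bound)
a_3 = 2: 33/5  (≤ bound)
a_4 = 2: 79/12  (> 7, stop)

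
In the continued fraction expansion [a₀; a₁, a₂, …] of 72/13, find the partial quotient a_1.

72 ÷ 13 → quotient 5, remainder 7
13 ÷ 7 → quotient 1, remainder 6

1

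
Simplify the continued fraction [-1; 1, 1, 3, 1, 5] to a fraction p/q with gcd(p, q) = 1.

a_0 = -1: -1/1
a_1 = 1: 0/1
a_2 = 1: -1/2
a_3 = 3: -3/7
a_4 = 1: -4/9
a_5 = 5: -23/52

-23/52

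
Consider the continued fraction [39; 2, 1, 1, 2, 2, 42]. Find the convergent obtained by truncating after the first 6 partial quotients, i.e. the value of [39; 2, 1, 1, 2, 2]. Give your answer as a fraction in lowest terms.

a_0 = 39: 39/1
a_1 = 2: 79/2
a_2 = 1: 118/3
a_3 = 1: 197/5
a_4 = 2: 512/13
a_5 = 2: 1221/31

1221/31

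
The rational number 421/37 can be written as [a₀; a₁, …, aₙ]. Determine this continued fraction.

[11; 2, 1, 1, 1, 4]

421 ÷ 37 → quotient 11, remainder 14
37 ÷ 14 → quotient 2, remainder 9
14 ÷ 9 → quotient 1, remainder 5
9 ÷ 5 → quotient 1, remainder 4
5 ÷ 4 → quotient 1, remainder 1
4 ÷ 1 → quotient 4, remainder 0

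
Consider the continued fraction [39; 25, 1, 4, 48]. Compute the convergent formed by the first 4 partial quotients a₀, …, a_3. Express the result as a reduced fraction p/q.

5036/129

Build up convergents one term at a time:
a_0 = 39: 39/1
a_1 = 25: 976/25
a_2 = 1: 1015/26
a_3 = 4: 5036/129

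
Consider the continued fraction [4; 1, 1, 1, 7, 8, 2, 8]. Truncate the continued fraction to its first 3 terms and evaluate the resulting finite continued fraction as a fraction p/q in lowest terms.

Work from the innermost term outward:
Start with 1.
1 + 1/(1/1) = 1 + 1/1 = 2/1
4 + 1/(2/1) = 4 + 1/2 = 9/2

9/2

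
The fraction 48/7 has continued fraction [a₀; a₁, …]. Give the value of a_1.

1

Repeatedly divide and take the remainder:
48 ÷ 7 → quotient 6, remainder 6
7 ÷ 6 → quotient 1, remainder 1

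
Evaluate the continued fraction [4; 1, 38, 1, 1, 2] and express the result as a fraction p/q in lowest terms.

a_0 = 4: 4/1
a_1 = 1: 5/1
a_2 = 38: 194/39
a_3 = 1: 199/40
a_4 = 1: 393/79
a_5 = 2: 985/198

985/198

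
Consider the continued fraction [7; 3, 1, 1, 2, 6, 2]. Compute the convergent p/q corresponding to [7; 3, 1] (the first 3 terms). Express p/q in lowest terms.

Compute successive convergents:
a_0 = 7: 7/1
a_1 = 3: 22/3
a_2 = 1: 29/4

29/4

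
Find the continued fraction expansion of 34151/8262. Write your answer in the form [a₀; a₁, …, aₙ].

34151 ÷ 8262 → quotient 4, remainder 1103
8262 ÷ 1103 → quotient 7, remainder 541
1103 ÷ 541 → quotient 2, remainder 21
541 ÷ 21 → quotient 25, remainder 16
21 ÷ 16 → quotient 1, remainder 5
16 ÷ 5 → quotient 3, remainder 1
5 ÷ 1 → quotient 5, remainder 0

[4; 7, 2, 25, 1, 3, 5]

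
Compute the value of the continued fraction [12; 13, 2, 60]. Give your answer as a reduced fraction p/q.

Start with 60.
2 + 1/(60/1) = 2 + 1/60 = 121/60
13 + 1/(121/60) = 13 + 60/121 = 1633/121
12 + 1/(1633/121) = 12 + 121/1633 = 19717/1633

19717/1633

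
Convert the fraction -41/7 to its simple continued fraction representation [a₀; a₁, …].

⌊-41/7⌋ = -6, remainder 1
⌊7/1⌋ = 7, remainder 0

[-6; 7]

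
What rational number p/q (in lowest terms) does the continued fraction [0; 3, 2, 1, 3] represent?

11/37

a_0 = 0: 0/1
a_1 = 3: 1/3
a_2 = 2: 2/7
a_3 = 1: 3/10
a_4 = 3: 11/37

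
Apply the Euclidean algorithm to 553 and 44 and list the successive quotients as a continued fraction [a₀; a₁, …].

553 = 12·44 + 25, so a_0 = 12
44 = 1·25 + 19, so a_1 = 1
25 = 1·19 + 6, so a_2 = 1
19 = 3·6 + 1, so a_3 = 3
6 = 6·1 + 0, so a_4 = 6

[12; 1, 1, 3, 6]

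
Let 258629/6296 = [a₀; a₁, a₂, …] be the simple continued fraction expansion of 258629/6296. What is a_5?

Run the Euclidean algorithm, recording each quotient:
258629 ÷ 6296 → quotient 41, remainder 493
6296 ÷ 493 → quotient 12, remainder 380
493 ÷ 380 → quotient 1, remainder 113
380 ÷ 113 → quotient 3, remainder 41
113 ÷ 41 → quotient 2, remainder 31
41 ÷ 31 → quotient 1, remainder 10

1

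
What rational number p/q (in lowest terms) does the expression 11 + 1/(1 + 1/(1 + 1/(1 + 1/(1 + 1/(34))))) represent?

Build up convergents one term at a time:
a_0 = 11: 11/1
a_1 = 1: 12/1
a_2 = 1: 23/2
a_3 = 1: 35/3
a_4 = 1: 58/5
a_5 = 34: 2007/173

2007/173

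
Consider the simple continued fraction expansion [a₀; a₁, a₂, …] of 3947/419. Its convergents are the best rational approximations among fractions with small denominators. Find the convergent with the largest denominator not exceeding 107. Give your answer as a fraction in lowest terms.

471/50

List convergents until the denominator exceeds the bound:
a_0 = 9: 9/1  (≤ bound)
a_1 = 2: 19/2  (≤ bound)
a_2 = 2: 47/5  (≤ bound)
a_3 = 1: 66/7  (≤ bound)
a_4 = 1: 113/12  (≤ bound)
a_5 = 1: 179/19  (≤ bound)
a_6 = 2: 471/50  (≤ bound)
a_7 = 8: 3947/419  (> 107, stop)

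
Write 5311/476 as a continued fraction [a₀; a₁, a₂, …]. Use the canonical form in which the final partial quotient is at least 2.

[11; 6, 2, 1, 7, 1, 2]

5311 ÷ 476 → quotient 11, remainder 75
476 ÷ 75 → quotient 6, remainder 26
75 ÷ 26 → quotient 2, remainder 23
26 ÷ 23 → quotient 1, remainder 3
23 ÷ 3 → quotient 7, remainder 2
3 ÷ 2 → quotient 1, remainder 1
2 ÷ 1 → quotient 2, remainder 0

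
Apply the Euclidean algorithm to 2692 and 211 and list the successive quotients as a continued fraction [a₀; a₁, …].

Apply division with remainder until the remainder is 0:
2692 = 12·211 + 160, so a_0 = 12
211 = 1·160 + 51, so a_1 = 1
160 = 3·51 + 7, so a_2 = 3
51 = 7·7 + 2, so a_3 = 7
7 = 3·2 + 1, so a_4 = 3
2 = 2·1 + 0, so a_5 = 2

[12; 1, 3, 7, 3, 2]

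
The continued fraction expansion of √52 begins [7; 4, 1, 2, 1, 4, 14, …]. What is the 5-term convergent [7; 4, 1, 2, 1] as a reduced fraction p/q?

Collapse the nested fraction from the inside out:
Start with 1.
2 + 1/(1/1) = 2 + 1/1 = 3/1
1 + 1/(3/1) = 1 + 1/3 = 4/3
4 + 1/(4/3) = 4 + 3/4 = 19/4
7 + 1/(19/4) = 7 + 4/19 = 137/19

137/19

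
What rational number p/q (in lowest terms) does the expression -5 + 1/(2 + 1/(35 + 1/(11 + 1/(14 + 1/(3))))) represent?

-152707/33882

Start with 3.
14 + 1/(3/1) = 14 + 1/3 = 43/3
11 + 1/(43/3) = 11 + 3/43 = 476/43
35 + 1/(476/43) = 35 + 43/476 = 16703/476
2 + 1/(16703/476) = 2 + 476/16703 = 33882/16703
-5 + 1/(33882/16703) = -5 + 16703/33882 = -152707/33882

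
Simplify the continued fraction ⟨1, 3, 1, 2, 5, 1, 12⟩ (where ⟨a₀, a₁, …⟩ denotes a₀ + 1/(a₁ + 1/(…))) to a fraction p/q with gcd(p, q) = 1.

1143/899

a_0 = 1: 1/1
a_1 = 3: 4/3
a_2 = 1: 5/4
a_3 = 2: 14/11
a_4 = 5: 75/59
a_5 = 1: 89/70
a_6 = 12: 1143/899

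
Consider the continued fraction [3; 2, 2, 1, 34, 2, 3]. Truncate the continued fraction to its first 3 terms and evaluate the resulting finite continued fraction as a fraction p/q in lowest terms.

Collapse the nested fraction from the inside out:
Start with 2.
2 + 1/(2/1) = 2 + 1/2 = 5/2
3 + 1/(5/2) = 3 + 2/5 = 17/5

17/5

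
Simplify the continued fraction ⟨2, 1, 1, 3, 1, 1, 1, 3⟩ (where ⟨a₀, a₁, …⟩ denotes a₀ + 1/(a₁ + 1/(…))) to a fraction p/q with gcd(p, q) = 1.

233/91

a_0 = 2: 2/1
a_1 = 1: 3/1
a_2 = 1: 5/2
a_3 = 3: 18/7
a_4 = 1: 23/9
a_5 = 1: 41/16
a_6 = 1: 64/25
a_7 = 3: 233/91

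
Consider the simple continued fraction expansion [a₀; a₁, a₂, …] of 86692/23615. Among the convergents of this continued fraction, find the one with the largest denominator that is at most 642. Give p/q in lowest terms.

List convergents until the denominator exceeds the bound:
a_0 = 3: 3/1  (≤ bound)
a_1 = 1: 4/1  (≤ bound)
a_2 = 2: 11/3  (≤ bound)
a_3 = 24: 268/73  (≤ bound)
a_4 = 1: 279/76  (≤ bound)
a_5 = 43: 12265/3341  (> 642, stop)

279/76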